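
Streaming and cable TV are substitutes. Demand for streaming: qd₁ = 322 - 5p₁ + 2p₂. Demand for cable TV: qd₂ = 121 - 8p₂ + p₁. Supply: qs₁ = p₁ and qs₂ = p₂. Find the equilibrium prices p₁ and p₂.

p₁ = 785/13, p₂ = 262/13

Market 1: 322 - 5p₁ + 2p₂ = p₁ → 6p₁ - 2p₂ = 322.
Market 2: 9p₂ - p₁ = 121.
Eliminating p₂: 9×(1) + 2×(2) gives 52p₁ = 3140, so p₁ = 785/13.
Back-substitute into (2): p₂ = (121 + 1×785/13) / 9 = 262/13.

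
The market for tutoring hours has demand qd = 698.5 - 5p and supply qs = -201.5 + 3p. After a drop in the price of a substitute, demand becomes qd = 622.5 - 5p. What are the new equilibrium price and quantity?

p' = 103, q' = 107.5

Original equilibrium: p* = 112.5, q* = 136.
New equilibrium: 622.5 - 5p = -201.5 + 3p, so 824 = 8p and p' = 103; q' = 622.5 − 5(103) = 107.5.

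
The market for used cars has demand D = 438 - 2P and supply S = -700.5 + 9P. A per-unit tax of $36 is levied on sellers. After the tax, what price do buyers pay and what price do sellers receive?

Buyers pay 2925/22, sellers receive 2133/22

Pre-tax equilibrium: P* = 103.5, Q* = 231.
Tax on sellers shifts supply to S = -700.5 + 9(P − 36) = -1024.5 + 9P.
438 - 2P = -1024.5 + 9P gives buyer price Pb = 2925/22; sellers receive Ps = 2925/22 − 36 = 2133/22.
New quantity: Q = 438 − 2(2925/22) = 1893/11.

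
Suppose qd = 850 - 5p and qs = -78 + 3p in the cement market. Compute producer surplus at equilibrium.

Producer surplus = 12150

Equilibrium: 850 - 5p = -78 + 3p gives p* = 116, q* = 270.
Supply starts at p = 26 (where qs = 0).
PS = ½(116 − 26)(270) = 12150.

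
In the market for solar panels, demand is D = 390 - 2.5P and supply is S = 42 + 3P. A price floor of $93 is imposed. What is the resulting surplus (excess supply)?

Equilibrium price would be P* = 696/11, so the floor at 93 binds.
At P = 93: D = 157.5, S = 321.
Surplus = 321 − 157.5 = 163.5.

Surplus = 163.5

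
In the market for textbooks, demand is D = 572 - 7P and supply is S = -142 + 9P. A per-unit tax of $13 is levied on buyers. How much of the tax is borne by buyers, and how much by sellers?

Buyers bear $7.3125, sellers bear $5.6875

Pre-tax equilibrium: P* = 44.625, Q* = 259.625.
Tax on buyers shifts demand to D = 572 − 7(P + 13) = 481 - 7P.
481 - 7P = -142 + 9P gives seller price Ps = 38.9375; buyers pay Pb = 38.9375 + 13 = 51.9375.
New quantity: Q = 572 − 7(51.9375) = 208.4375.
Buyer burden = 51.9375 − 44.625 = 7.3125; seller burden = 44.625 − 38.9375 = 5.6875.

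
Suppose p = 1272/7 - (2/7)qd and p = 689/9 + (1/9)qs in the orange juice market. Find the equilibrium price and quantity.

Set the two price expressions equal: 1272/7 - (2/7)q = 689/9 + (1/9)q.
6625/63 = (25/63)q, so q* = 265.
p* = 1272/7 − (2/7)(265) = 106.

p* = 106, q* = 265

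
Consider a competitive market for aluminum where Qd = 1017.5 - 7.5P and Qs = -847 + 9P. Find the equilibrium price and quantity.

P* = 113, Q* = 170

Set Qd = Qs: 1017.5 - 7.5P = -847 + 9P.
1864.5 = 16.5P, so P* = 113.
Q* = 1017.5 − 7.5(113) = 170.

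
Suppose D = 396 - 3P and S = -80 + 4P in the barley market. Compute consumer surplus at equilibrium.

Equilibrium: 396 - 3P = -80 + 4P gives P* = 68, Q* = 192.
Demand choke price (D = 0): P = 132.
CS = ½(132 − 68)(192) = 6144.

Consumer surplus = 6144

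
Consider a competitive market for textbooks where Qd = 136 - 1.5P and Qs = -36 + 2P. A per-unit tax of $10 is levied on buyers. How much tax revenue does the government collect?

Pre-tax equilibrium: P* = 344/7, Q* = 436/7.
Tax on buyers shifts demand to Qd = 136 − 1.5(P + 10) = 121 - 1.5P.
121 - 1.5P = -36 + 2P gives seller price Ps = 314/7; buyers pay Pb = 314/7 + 10 = 384/7.
New quantity: Q = 136 − 1.5(384/7) = 376/7.
Revenue = 10 × 376/7 = 3760/7.

Tax revenue = 3760/7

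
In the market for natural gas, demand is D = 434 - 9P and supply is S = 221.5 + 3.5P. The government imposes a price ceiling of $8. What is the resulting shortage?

Equilibrium price would be P* = 17, so the ceiling at 8 binds.
At P = 8: D = 434 − 9(8) = 362, S = 221.5 + 3.5(8) = 249.5.
Shortage = 362 − 249.5 = 112.5.

Shortage = 112.5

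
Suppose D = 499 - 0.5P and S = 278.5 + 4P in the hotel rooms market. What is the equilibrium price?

Set D = S: 499 - 0.5P = 278.5 + 4P.
220.5 = 4.5P, so P* = 49.
Q* = 499 − 0.5(49) = 474.5.

P* = 49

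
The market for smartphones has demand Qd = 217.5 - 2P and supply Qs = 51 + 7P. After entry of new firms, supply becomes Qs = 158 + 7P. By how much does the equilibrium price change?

ΔP = -107/9

Original equilibrium: P* = 18.5, Q* = 180.5.
New equilibrium: 217.5 - 2P = 158 + 7P, so 59.5 = 9P and P' = 119/18; Q' = 217.5 − 2(119/18) = 3677/18.
Change in price: 119/18 − 18.5 = -107/9.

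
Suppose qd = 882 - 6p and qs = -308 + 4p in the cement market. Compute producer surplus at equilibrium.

Equilibrium: 882 - 6p = -308 + 4p gives p* = 119, q* = 168.
Supply starts at p = 77 (where qs = 0).
PS = ½(119 − 77)(168) = 3528.

Producer surplus = 3528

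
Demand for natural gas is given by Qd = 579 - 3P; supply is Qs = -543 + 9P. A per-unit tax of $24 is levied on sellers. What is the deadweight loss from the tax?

Deadweight loss = 648

Pre-tax equilibrium: P* = 93.5, Q* = 298.5.
Tax on sellers shifts supply to Qs = -543 + 9(P − 24) = -759 + 9P.
579 - 3P = -759 + 9P gives buyer price Pb = 111.5; sellers receive Ps = 111.5 − 24 = 87.5.
New quantity: Q = 579 − 3(111.5) = 244.5.
DWL = ½ × 24 × (298.5 − 244.5) = 648.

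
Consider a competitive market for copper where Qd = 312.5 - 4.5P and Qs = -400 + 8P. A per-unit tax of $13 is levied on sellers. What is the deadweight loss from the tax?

Pre-tax equilibrium: P* = 57, Q* = 56.
Tax on sellers shifts supply to Qs = -400 + 8(P − 13) = -504 + 8P.
312.5 - 4.5P = -504 + 8P gives buyer price Pb = 65.32; sellers receive Ps = 65.32 − 13 = 52.32.
New quantity: Q = 312.5 − 4.5(65.32) = 18.56.
DWL = ½ × 13 × (56 − 18.56) = 243.36.

Deadweight loss = 243.36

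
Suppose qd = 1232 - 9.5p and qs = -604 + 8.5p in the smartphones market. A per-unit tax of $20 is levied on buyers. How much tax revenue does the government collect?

Tax revenue = 31190/9

Pre-tax equilibrium: p* = 102, q* = 263.
Tax on buyers shifts demand to qd = 1232 − 9.5(p + 20) = 1042 - 9.5p.
1042 - 9.5p = -604 + 8.5p gives seller price ps = 823/9; buyers pay pb = 823/9 + 20 = 1003/9.
New quantity: q = 1232 − 9.5(1003/9) = 3119/18.
Revenue = 20 × 3119/18 = 31190/9.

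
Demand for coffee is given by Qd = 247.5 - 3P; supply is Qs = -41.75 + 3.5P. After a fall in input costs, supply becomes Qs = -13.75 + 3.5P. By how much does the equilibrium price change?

ΔP = -56/13

Original equilibrium: P* = 44.5, Q* = 114.
New equilibrium: 247.5 - 3P = -13.75 + 3.5P, so 261.25 = 6.5P and P' = 1045/26; Q' = 247.5 − 3(1045/26) = 1650/13.
Change in price: 1045/26 − 44.5 = -56/13.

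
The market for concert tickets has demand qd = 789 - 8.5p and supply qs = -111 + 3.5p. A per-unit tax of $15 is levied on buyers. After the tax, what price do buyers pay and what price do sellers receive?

Pre-tax equilibrium: p* = 75, q* = 151.5.
Tax on buyers shifts demand to qd = 789 − 8.5(p + 15) = 661.5 - 8.5p.
661.5 - 8.5p = -111 + 3.5p gives seller price ps = 64.375; buyers pay pb = 64.375 + 15 = 79.375.
New quantity: q = 789 − 8.5(79.375) = 114.3125.

Buyers pay $79.375, sellers receive $64.375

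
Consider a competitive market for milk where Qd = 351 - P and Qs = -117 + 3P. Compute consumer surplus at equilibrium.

Equilibrium: 351 - P = -117 + 3P gives P* = 117, Q* = 234.
Demand choke price (Qd = 0): P = 351.
CS = ½(351 − 117)(234) = 27378.

Consumer surplus = 27378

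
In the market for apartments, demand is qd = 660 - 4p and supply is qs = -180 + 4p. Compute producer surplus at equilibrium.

Equilibrium: 660 - 4p = -180 + 4p gives p* = 105, q* = 240.
Supply starts at p = 45 (where qs = 0).
PS = ½(105 − 45)(240) = 7200.

Producer surplus = 7200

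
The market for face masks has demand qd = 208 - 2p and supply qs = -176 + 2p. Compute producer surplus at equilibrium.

Producer surplus = 64

Equilibrium: 208 - 2p = -176 + 2p gives p* = 96, q* = 16.
Supply starts at p = 88 (where qs = 0).
PS = ½(96 − 88)(16) = 64.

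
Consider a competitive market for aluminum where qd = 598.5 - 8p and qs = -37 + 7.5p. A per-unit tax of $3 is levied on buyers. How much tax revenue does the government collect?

Tax revenue = 48153/62

Pre-tax equilibrium: p* = 41, q* = 270.5.
Tax on buyers shifts demand to qd = 598.5 − 8(p + 3) = 574.5 - 8p.
574.5 - 8p = -37 + 7.5p gives seller price ps = 1223/31; buyers pay pb = 1223/31 + 3 = 1316/31.
New quantity: q = 598.5 − 8(1316/31) = 16051/62.
Revenue = 3 × 16051/62 = 48153/62.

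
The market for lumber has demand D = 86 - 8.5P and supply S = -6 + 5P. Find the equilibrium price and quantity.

Set D = S: 86 - 8.5P = -6 + 5P.
92 = 13.5P, so P* = 184/27.
Q* = 86 − 8.5(184/27) = 758/27.

P* = 184/27, Q* = 758/27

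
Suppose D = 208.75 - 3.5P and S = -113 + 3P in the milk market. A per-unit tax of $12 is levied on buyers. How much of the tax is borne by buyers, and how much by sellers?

Pre-tax equilibrium: P* = 49.5, Q* = 35.5.
Tax on buyers shifts demand to D = 208.75 − 3.5(P + 12) = 166.75 - 3.5P.
166.75 - 3.5P = -113 + 3P gives seller price Ps = 1119/26; buyers pay Pb = 1119/26 + 12 = 1431/26.
New quantity: Q = 208.75 − 3.5(1431/26) = 419/26.
Buyer burden = 1431/26 − 49.5 = 72/13; seller burden = 49.5 − 1119/26 = 84/13.

Buyers bear 72/13, sellers bear 84/13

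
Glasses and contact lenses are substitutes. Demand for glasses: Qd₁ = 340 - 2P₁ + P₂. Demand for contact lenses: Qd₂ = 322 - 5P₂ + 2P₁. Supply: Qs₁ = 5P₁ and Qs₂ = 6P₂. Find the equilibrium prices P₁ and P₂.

Market 1: 340 - 2P₁ + P₂ = 5P₁ → 7P₁ - P₂ = 340.
Market 2: 11P₂ - 2P₁ = 322.
Eliminating P₂: 11×(1) + 1×(2) gives 75P₁ = 4062, so P₁ = 54.16.
Back-substitute into (2): P₂ = (322 + 2×54.16) / 11 = 39.12.

P₁ = 54.16, P₂ = 39.12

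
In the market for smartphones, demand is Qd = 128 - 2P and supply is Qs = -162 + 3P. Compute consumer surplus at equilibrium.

Consumer surplus = 36

Equilibrium: 128 - 2P = -162 + 3P gives P* = 58, Q* = 12.
Demand choke price (Qd = 0): P = 64.
CS = ½(64 − 58)(12) = 36.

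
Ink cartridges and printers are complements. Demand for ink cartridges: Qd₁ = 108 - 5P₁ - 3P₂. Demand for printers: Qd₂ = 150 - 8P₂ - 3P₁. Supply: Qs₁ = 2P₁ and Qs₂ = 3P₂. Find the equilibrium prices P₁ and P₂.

Market 1: 108 - 5P₁ - 3P₂ = 2P₁ → 7P₁ + 3P₂ = 108.
Market 2: 11P₂ + 3P₁ = 150.
Eliminating P₂: 11×(1) − 3×(2) gives 68P₁ = 738, so P₁ = 369/34.
Back-substitute into (2): P₂ = (150 − 3×369/34) / 11 = 363/34.

P₁ = 369/34, P₂ = 363/34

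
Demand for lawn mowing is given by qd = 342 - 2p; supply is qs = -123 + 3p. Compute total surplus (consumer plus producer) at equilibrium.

Total surplus = 10140

Equilibrium: 342 - 2p = -123 + 3p gives p* = 93, q* = 156.
Demand choke price: p = 171; supply starts at p = 41.
CS = ½(171 − 93)(156) = 6084; PS = ½(93 − 41)(156) = 4056.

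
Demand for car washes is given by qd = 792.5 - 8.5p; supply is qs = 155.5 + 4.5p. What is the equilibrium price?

p* = 49

Set qd = qs: 792.5 - 8.5p = 155.5 + 4.5p.
637 = 13p, so p* = 49.
q* = 792.5 − 8.5(49) = 376.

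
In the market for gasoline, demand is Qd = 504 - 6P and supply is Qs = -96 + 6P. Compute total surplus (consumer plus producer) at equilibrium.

Total surplus = 6936

Equilibrium: 504 - 6P = -96 + 6P gives P* = 50, Q* = 204.
Demand choke price: P = 84; supply starts at P = 16.
CS = ½(84 − 50)(204) = 3468; PS = ½(50 − 16)(204) = 3468.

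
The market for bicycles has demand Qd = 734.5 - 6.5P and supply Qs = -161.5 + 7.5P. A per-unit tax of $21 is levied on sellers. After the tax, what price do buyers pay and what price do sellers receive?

Pre-tax equilibrium: P* = 64, Q* = 318.5.
Tax on sellers shifts supply to Qs = -161.5 + 7.5(P − 21) = -319 + 7.5P.
734.5 - 6.5P = -319 + 7.5P gives buyer price Pb = 75.25; sellers receive Ps = 75.25 − 21 = 54.25.
New quantity: Q = 734.5 − 6.5(75.25) = 245.375.

Buyers pay $75.25, sellers receive $54.25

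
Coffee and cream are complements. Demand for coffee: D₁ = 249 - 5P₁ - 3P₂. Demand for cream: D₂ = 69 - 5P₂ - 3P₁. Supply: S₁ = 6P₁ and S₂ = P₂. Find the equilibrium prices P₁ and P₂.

P₁ = 429/19, P₂ = 4/19

Market 1: 249 - 5P₁ - 3P₂ = 6P₁ → 11P₁ + 3P₂ = 249.
Market 2: 6P₂ + 3P₁ = 69.
Eliminating P₂: 6×(1) − 3×(2) gives 57P₁ = 1287, so P₁ = 429/19.
Back-substitute into (2): P₂ = (69 − 3×429/19) / 6 = 4/19.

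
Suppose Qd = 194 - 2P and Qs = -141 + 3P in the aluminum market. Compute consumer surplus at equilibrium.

Consumer surplus = 900

Equilibrium: 194 - 2P = -141 + 3P gives P* = 67, Q* = 60.
Demand choke price (Qd = 0): P = 97.
CS = ½(97 − 67)(60) = 900.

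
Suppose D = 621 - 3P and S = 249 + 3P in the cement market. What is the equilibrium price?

P* = 62

Set D = S: 621 - 3P = 249 + 3P.
372 = 6P, so P* = 62.
Q* = 621 − 3(62) = 435.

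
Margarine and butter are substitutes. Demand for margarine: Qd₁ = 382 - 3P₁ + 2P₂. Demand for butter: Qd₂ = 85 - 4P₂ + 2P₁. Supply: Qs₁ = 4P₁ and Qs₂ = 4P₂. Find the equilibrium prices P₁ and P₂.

P₁ = 1613/26, P₂ = 1359/52

Market 1: 382 - 3P₁ + 2P₂ = 4P₁ → 7P₁ - 2P₂ = 382.
Market 2: 8P₂ - 2P₁ = 85.
Eliminating P₂: 8×(1) + 2×(2) gives 52P₁ = 3226, so P₁ = 1613/26.
Back-substitute into (2): P₂ = (85 + 2×1613/26) / 8 = 1359/52.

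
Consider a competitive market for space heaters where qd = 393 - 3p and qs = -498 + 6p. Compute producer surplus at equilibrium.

Producer surplus = 768

Equilibrium: 393 - 3p = -498 + 6p gives p* = 99, q* = 96.
Supply starts at p = 83 (where qs = 0).
PS = ½(99 − 83)(96) = 768.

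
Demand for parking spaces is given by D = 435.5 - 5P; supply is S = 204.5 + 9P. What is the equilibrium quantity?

Set D = S: 435.5 - 5P = 204.5 + 9P.
231 = 14P, so P* = 16.5.
Q* = 435.5 − 5(16.5) = 353.

Q* = 353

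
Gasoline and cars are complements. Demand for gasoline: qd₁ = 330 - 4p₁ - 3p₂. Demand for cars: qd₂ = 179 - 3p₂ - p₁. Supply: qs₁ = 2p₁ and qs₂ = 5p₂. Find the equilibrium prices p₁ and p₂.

Market 1: 330 - 4p₁ - 3p₂ = 2p₁ → 6p₁ + 3p₂ = 330.
Market 2: 8p₂ + p₁ = 179.
Eliminating p₂: 8×(1) − 3×(2) gives 45p₁ = 2103, so p₁ = 701/15.
Back-substitute into (2): p₂ = (179 − 1×701/15) / 8 = 248/15.

p₁ = 701/15, p₂ = 248/15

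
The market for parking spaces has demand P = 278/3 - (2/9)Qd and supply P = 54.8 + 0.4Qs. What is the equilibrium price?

Set the two price expressions equal: 278/3 - (2/9)Q = 54.8 + 0.4Q.
568/15 = (28/45)Q, so Q* = 426/7.
P* = 278/3 − (2/9)(426/7) = 554/7.

P* = 554/7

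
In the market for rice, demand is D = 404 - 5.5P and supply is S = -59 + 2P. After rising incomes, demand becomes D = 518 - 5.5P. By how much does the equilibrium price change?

Original equilibrium: P* = 926/15, Q* = 967/15.
New equilibrium: 518 - 5.5P = -59 + 2P, so 577 = 7.5P and P' = 1154/15; Q' = 518 − 5.5(1154/15) = 1423/15.
Change in price: 1154/15 − 926/15 = 15.2.

ΔP = 15.2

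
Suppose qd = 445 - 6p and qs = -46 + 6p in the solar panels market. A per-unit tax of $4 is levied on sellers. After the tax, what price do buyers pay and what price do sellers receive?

Pre-tax equilibrium: p* = 491/12, q* = 199.5.
Tax on sellers shifts supply to qs = -46 + 6(p − 4) = -70 + 6p.
445 - 6p = -70 + 6p gives buyer price pb = 515/12; sellers receive ps = 515/12 − 4 = 467/12.
New quantity: q = 445 − 6(515/12) = 187.5.

Buyers pay 515/12, sellers receive 467/12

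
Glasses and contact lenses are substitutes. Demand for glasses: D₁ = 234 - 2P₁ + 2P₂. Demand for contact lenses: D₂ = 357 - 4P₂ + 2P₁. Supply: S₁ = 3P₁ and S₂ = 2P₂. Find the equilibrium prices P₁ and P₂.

Market 1: 234 - 2P₁ + 2P₂ = 3P₁ → 5P₁ - 2P₂ = 234.
Market 2: 6P₂ - 2P₁ = 357.
Eliminating P₂: 6×(1) + 2×(2) gives 26P₁ = 2118, so P₁ = 1059/13.
Back-substitute into (2): P₂ = (357 + 2×1059/13) / 6 = 2253/26.

P₁ = 1059/13, P₂ = 2253/26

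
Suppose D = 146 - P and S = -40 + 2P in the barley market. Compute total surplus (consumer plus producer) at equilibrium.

Total surplus = 5292

Equilibrium: 146 - P = -40 + 2P gives P* = 62, Q* = 84.
Demand choke price: P = 146; supply starts at P = 20.
CS = ½(146 − 62)(84) = 3528; PS = ½(62 − 20)(84) = 1764.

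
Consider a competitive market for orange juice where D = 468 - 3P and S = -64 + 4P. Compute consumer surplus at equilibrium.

Equilibrium: 468 - 3P = -64 + 4P gives P* = 76, Q* = 240.
Demand choke price (D = 0): P = 156.
CS = ½(156 − 76)(240) = 9600.

Consumer surplus = 9600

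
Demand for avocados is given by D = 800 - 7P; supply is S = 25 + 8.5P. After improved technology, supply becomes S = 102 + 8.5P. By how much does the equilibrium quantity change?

Original equilibrium: P* = 50, Q* = 450.
New equilibrium: 800 - 7P = 102 + 8.5P, so 698 = 15.5P and P' = 1396/31; Q' = 800 − 7(1396/31) = 15028/31.
Change in quantity: 15028/31 − 450 = 1078/31.

ΔQ = 1078/31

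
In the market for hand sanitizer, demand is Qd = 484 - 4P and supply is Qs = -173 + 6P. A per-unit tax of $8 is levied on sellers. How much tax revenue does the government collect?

Pre-tax equilibrium: P* = 65.7, Q* = 221.2.
Tax on sellers shifts supply to Qs = -173 + 6(P − 8) = -221 + 6P.
484 - 4P = -221 + 6P gives buyer price Pb = 70.5; sellers receive Ps = 70.5 − 8 = 62.5.
New quantity: Q = 484 − 4(70.5) = 202.
Revenue = 8 × 202 = 1616.

Tax revenue = 1616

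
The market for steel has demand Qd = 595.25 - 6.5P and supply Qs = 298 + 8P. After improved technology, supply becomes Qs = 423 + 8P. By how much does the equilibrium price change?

Original equilibrium: P* = 20.5, Q* = 462.
New equilibrium: 595.25 - 6.5P = 423 + 8P, so 172.25 = 14.5P and P' = 689/58; Q' = 595.25 − 6.5(689/58) = 15023/29.
Change in price: 689/58 − 20.5 = -250/29.

ΔP = -250/29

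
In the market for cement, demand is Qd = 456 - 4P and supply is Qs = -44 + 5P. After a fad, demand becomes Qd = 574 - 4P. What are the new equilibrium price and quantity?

P' = 206/3, Q' = 898/3

Original equilibrium: P* = 500/9, Q* = 2104/9.
New equilibrium: 574 - 4P = -44 + 5P, so 618 = 9P and P' = 206/3; Q' = 574 − 4(206/3) = 898/3.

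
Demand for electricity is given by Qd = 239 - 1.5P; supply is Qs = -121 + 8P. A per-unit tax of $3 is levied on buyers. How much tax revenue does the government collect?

Tax revenue = 10167/19

Pre-tax equilibrium: P* = 720/19, Q* = 3461/19.
Tax on buyers shifts demand to Qd = 239 − 1.5(P + 3) = 234.5 - 1.5P.
234.5 - 1.5P = -121 + 8P gives seller price Ps = 711/19; buyers pay Pb = 711/19 + 3 = 768/19.
New quantity: Q = 239 − 1.5(768/19) = 3389/19.
Revenue = 3 × 3389/19 = 10167/19.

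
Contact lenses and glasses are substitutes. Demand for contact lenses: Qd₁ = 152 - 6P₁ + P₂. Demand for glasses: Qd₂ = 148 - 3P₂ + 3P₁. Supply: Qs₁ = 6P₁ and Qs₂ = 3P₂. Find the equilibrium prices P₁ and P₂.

P₁ = 1060/69, P₂ = 744/23

Market 1: 152 - 6P₁ + P₂ = 6P₁ → 12P₁ - P₂ = 152.
Market 2: 6P₂ - 3P₁ = 148.
Eliminating P₂: 6×(1) + 1×(2) gives 69P₁ = 1060, so P₁ = 1060/69.
Back-substitute into (2): P₂ = (148 + 3×1060/69) / 6 = 744/23.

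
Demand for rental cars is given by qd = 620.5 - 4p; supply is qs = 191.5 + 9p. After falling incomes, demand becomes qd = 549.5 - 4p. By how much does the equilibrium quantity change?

Δq = -639/13

Original equilibrium: p* = 33, q* = 488.5.
New equilibrium: 549.5 - 4p = 191.5 + 9p, so 358 = 13p and p' = 358/13; q' = 549.5 − 4(358/13) = 11423/26.
Change in quantity: 11423/26 − 488.5 = -639/13.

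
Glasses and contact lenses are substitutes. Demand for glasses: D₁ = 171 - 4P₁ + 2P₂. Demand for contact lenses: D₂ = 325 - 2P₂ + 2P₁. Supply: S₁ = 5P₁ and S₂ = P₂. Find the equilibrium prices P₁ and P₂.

P₁ = 1163/23, P₂ = 3267/23

Market 1: 171 - 4P₁ + 2P₂ = 5P₁ → 9P₁ - 2P₂ = 171.
Market 2: 3P₂ - 2P₁ = 325.
Eliminating P₂: 3×(1) + 2×(2) gives 23P₁ = 1163, so P₁ = 1163/23.
Back-substitute into (2): P₂ = (325 + 2×1163/23) / 3 = 3267/23.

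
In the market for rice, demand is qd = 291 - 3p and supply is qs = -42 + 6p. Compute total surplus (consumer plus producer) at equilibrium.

Total surplus = 8100

Equilibrium: 291 - 3p = -42 + 6p gives p* = 37, q* = 180.
Demand choke price: p = 97; supply starts at p = 7.
CS = ½(97 − 37)(180) = 5400; PS = ½(37 − 7)(180) = 2700.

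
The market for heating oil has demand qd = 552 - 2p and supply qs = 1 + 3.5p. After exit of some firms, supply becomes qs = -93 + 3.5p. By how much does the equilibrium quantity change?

Δq = -376/11

Original equilibrium: p* = 1102/11, q* = 3868/11.
New equilibrium: 552 - 2p = -93 + 3.5p, so 645 = 5.5p and p' = 1290/11; q' = 552 − 2(1290/11) = 3492/11.
Change in quantity: 3492/11 − 3868/11 = -376/11.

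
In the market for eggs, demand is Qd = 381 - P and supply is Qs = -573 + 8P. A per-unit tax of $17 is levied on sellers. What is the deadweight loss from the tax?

Deadweight loss = 1156/9

Pre-tax equilibrium: P* = 106, Q* = 275.
Tax on sellers shifts supply to Qs = -573 + 8(P − 17) = -709 + 8P.
381 - P = -709 + 8P gives buyer price Pb = 1090/9; sellers receive Ps = 1090/9 − 17 = 937/9.
New quantity: Q = 381 − 1(1090/9) = 2339/9.
DWL = ½ × 17 × (275 − 2339/9) = 1156/9.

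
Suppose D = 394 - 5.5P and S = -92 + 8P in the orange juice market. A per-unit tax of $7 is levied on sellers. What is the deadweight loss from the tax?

Pre-tax equilibrium: P* = 36, Q* = 196.
Tax on sellers shifts supply to S = -92 + 8(P − 7) = -148 + 8P.
394 - 5.5P = -148 + 8P gives buyer price Pb = 1084/27; sellers receive Ps = 1084/27 − 7 = 895/27.
New quantity: Q = 394 − 5.5(1084/27) = 4676/27.
DWL = ½ × 7 × (196 − 4676/27) = 2156/27.

Deadweight loss = 2156/27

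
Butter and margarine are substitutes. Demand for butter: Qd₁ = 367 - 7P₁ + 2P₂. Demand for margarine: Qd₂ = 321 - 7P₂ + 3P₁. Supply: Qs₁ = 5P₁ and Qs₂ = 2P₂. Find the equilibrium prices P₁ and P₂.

Market 1: 367 - 7P₁ + 2P₂ = 5P₁ → 12P₁ - 2P₂ = 367.
Market 2: 9P₂ - 3P₁ = 321.
Eliminating P₂: 9×(1) + 2×(2) gives 102P₁ = 3945, so P₁ = 1315/34.
Back-substitute into (2): P₂ = (321 + 3×1315/34) / 9 = 1651/34.

P₁ = 1315/34, P₂ = 1651/34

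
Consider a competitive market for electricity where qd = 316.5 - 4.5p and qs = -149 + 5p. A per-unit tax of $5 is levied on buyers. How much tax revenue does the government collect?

Tax revenue = 7995/19

Pre-tax equilibrium: p* = 49, q* = 96.
Tax on buyers shifts demand to qd = 316.5 − 4.5(p + 5) = 294 - 4.5p.
294 - 4.5p = -149 + 5p gives seller price ps = 886/19; buyers pay pb = 886/19 + 5 = 981/19.
New quantity: q = 316.5 − 4.5(981/19) = 1599/19.
Revenue = 5 × 1599/19 = 7995/19.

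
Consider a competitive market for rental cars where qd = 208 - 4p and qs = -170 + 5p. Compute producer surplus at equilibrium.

Producer surplus = 160

Equilibrium: 208 - 4p = -170 + 5p gives p* = 42, q* = 40.
Supply starts at p = 34 (where qs = 0).
PS = ½(42 − 34)(40) = 160.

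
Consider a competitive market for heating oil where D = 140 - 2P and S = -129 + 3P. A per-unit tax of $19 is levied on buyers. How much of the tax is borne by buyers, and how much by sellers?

Buyers bear $11.4, sellers bear $7.6

Pre-tax equilibrium: P* = 53.8, Q* = 32.4.
Tax on buyers shifts demand to D = 140 − 2(P + 19) = 102 - 2P.
102 - 2P = -129 + 3P gives seller price Ps = 46.2; buyers pay Pb = 46.2 + 19 = 65.2.
New quantity: Q = 140 − 2(65.2) = 9.6.
Buyer burden = 65.2 − 53.8 = 11.4; seller burden = 53.8 − 46.2 = 7.6.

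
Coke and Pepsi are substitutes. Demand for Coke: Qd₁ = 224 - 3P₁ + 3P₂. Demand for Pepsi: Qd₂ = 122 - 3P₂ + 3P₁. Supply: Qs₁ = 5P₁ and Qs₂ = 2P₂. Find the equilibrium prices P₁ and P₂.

Market 1: 224 - 3P₁ + 3P₂ = 5P₁ → 8P₁ - 3P₂ = 224.
Market 2: 5P₂ - 3P₁ = 122.
Eliminating P₂: 5×(1) + 3×(2) gives 31P₁ = 1486, so P₁ = 1486/31.
Back-substitute into (2): P₂ = (122 + 3×1486/31) / 5 = 1648/31.

P₁ = 1486/31, P₂ = 1648/31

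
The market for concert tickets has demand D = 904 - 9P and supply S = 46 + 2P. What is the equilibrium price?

Set D = S: 904 - 9P = 46 + 2P.
858 = 11P, so P* = 78.
Q* = 904 − 9(78) = 202.

P* = 78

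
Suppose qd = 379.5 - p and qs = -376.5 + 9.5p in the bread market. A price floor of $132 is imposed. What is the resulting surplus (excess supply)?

Equilibrium price would be p* = 72, so the floor at 132 binds.
At p = 132: qd = 247.5, qs = 877.5.
Surplus = 877.5 − 247.5 = 630.

Surplus = 630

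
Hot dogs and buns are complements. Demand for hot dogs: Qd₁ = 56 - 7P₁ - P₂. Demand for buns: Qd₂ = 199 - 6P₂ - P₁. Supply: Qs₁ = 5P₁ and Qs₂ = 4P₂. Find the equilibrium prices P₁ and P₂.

P₁ = 361/119, P₂ = 2332/119

Market 1: 56 - 7P₁ - P₂ = 5P₁ → 12P₁ + P₂ = 56.
Market 2: 10P₂ + P₁ = 199.
Eliminating P₂: 10×(1) − 1×(2) gives 119P₁ = 361, so P₁ = 361/119.
Back-substitute into (2): P₂ = (199 − 1×361/119) / 10 = 2332/119.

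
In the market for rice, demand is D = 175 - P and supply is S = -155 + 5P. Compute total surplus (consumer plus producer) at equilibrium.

Equilibrium: 175 - P = -155 + 5P gives P* = 55, Q* = 120.
Demand choke price: P = 175; supply starts at P = 31.
CS = ½(175 − 55)(120) = 7200; PS = ½(55 − 31)(120) = 1440.

Total surplus = 8640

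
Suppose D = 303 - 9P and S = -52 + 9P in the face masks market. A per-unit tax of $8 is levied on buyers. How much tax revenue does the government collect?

Pre-tax equilibrium: P* = 355/18, Q* = 125.5.
Tax on buyers shifts demand to D = 303 − 9(P + 8) = 231 - 9P.
231 - 9P = -52 + 9P gives seller price Ps = 283/18; buyers pay Pb = 283/18 + 8 = 427/18.
New quantity: Q = 303 − 9(427/18) = 89.5.
Revenue = 8 × 89.5 = 716.

Tax revenue = 716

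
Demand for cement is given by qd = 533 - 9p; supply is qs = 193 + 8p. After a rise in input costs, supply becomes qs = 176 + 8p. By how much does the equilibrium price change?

Original equilibrium: p* = 20, q* = 353.
New equilibrium: 533 - 9p = 176 + 8p, so 357 = 17p and p' = 21; q' = 533 − 9(21) = 344.
Change in price: 21 − 20 = 1.

Δp = 1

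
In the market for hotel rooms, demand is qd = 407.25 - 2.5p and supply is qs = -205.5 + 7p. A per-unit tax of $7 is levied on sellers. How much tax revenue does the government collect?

Tax revenue = 31003/19

Pre-tax equilibrium: p* = 64.5, q* = 246.
Tax on sellers shifts supply to qs = -205.5 + 7(p − 7) = -254.5 + 7p.
407.25 - 2.5p = -254.5 + 7p gives buyer price pb = 2647/38; sellers receive ps = 2647/38 − 7 = 2381/38.
New quantity: q = 407.25 − 2.5(2647/38) = 4429/19.
Revenue = 7 × 4429/19 = 31003/19.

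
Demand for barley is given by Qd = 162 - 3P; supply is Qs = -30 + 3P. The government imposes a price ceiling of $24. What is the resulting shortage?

Shortage = 48

Equilibrium price would be P* = 32, so the ceiling at 24 binds.
At P = 24: Qd = 162 − 3(24) = 90, Qs = -30 + 3(24) = 42.
Shortage = 90 − 42 = 48.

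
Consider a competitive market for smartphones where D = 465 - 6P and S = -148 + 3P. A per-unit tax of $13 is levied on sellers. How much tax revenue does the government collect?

Tax revenue = 1183/3

Pre-tax equilibrium: P* = 613/9, Q* = 169/3.
Tax on sellers shifts supply to S = -148 + 3(P − 13) = -187 + 3P.
465 - 6P = -187 + 3P gives buyer price Pb = 652/9; sellers receive Ps = 652/9 − 13 = 535/9.
New quantity: Q = 465 − 6(652/9) = 91/3.
Revenue = 13 × 91/3 = 1183/3.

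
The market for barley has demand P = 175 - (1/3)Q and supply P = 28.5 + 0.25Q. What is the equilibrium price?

Set the two price expressions equal: 175 - (1/3)Q = 28.5 + 0.25Q.
146.5 = (7/12)Q, so Q* = 1758/7.
P* = 175 − (1/3)(1758/7) = 639/7.

P* = 639/7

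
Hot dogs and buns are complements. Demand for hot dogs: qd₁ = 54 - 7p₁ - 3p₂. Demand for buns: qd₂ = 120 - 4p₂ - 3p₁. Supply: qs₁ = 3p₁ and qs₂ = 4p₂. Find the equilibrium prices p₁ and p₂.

Market 1: 54 - 7p₁ - 3p₂ = 3p₁ → 10p₁ + 3p₂ = 54.
Market 2: 8p₂ + 3p₁ = 120.
Eliminating p₂: 8×(1) − 3×(2) gives 71p₁ = 72, so p₁ = 72/71.
Back-substitute into (2): p₂ = (120 − 3×72/71) / 8 = 1038/71.

p₁ = 72/71, p₂ = 1038/71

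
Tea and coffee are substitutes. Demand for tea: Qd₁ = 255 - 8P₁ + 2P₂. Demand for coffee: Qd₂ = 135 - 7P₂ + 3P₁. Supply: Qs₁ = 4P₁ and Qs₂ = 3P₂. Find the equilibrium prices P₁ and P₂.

Market 1: 255 - 8P₁ + 2P₂ = 4P₁ → 12P₁ - 2P₂ = 255.
Market 2: 10P₂ - 3P₁ = 135.
Eliminating P₂: 10×(1) + 2×(2) gives 114P₁ = 2820, so P₁ = 470/19.
Back-substitute into (2): P₂ = (135 + 3×470/19) / 10 = 795/38.

P₁ = 470/19, P₂ = 795/38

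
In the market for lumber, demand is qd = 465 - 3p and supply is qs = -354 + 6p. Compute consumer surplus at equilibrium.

Equilibrium: 465 - 3p = -354 + 6p gives p* = 91, q* = 192.
Demand choke price (qd = 0): p = 155.
CS = ½(155 − 91)(192) = 6144.

Consumer surplus = 6144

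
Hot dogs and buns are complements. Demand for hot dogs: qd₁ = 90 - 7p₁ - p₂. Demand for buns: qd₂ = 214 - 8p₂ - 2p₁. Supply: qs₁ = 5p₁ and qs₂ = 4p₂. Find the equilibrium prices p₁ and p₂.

Market 1: 90 - 7p₁ - p₂ = 5p₁ → 12p₁ + p₂ = 90.
Market 2: 12p₂ + 2p₁ = 214.
Eliminating p₂: 12×(1) − 1×(2) gives 142p₁ = 866, so p₁ = 433/71.
Back-substitute into (2): p₂ = (214 − 2×433/71) / 12 = 1194/71.

p₁ = 433/71, p₂ = 1194/71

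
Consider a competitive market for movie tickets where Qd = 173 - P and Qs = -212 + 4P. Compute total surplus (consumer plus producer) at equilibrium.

Total surplus = 5760

Equilibrium: 173 - P = -212 + 4P gives P* = 77, Q* = 96.
Demand choke price: P = 173; supply starts at P = 53.
CS = ½(173 − 77)(96) = 4608; PS = ½(77 − 53)(96) = 1152.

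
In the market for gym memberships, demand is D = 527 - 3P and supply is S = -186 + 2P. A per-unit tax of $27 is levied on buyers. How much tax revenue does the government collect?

Tax revenue = 1803.6

Pre-tax equilibrium: P* = 142.6, Q* = 99.2.
Tax on buyers shifts demand to D = 527 − 3(P + 27) = 446 - 3P.
446 - 3P = -186 + 2P gives seller price Ps = 126.4; buyers pay Pb = 126.4 + 27 = 153.4.
New quantity: Q = 527 − 3(153.4) = 66.8.
Revenue = 27 × 66.8 = 1803.6.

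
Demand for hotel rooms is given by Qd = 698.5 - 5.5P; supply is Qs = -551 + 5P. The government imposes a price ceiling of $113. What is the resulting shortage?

Shortage = 63

Equilibrium price would be P* = 119, so the ceiling at 113 binds.
At P = 113: Qd = 698.5 − 5.5(113) = 77, Qs = -551 + 5(113) = 14.
Shortage = 77 − 14 = 63.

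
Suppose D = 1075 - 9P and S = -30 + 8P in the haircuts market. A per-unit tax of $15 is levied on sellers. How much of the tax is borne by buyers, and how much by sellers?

Buyers bear 120/17, sellers bear 135/17

Pre-tax equilibrium: P* = 65, Q* = 490.
Tax on sellers shifts supply to S = -30 + 8(P − 15) = -150 + 8P.
1075 - 9P = -150 + 8P gives buyer price Pb = 1225/17; sellers receive Ps = 1225/17 − 15 = 970/17.
New quantity: Q = 1075 − 9(1225/17) = 7250/17.
Buyer burden = 1225/17 − 65 = 120/17; seller burden = 65 − 970/17 = 135/17.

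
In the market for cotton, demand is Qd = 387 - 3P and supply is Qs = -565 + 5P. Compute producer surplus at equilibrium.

Producer surplus = 90

Equilibrium: 387 - 3P = -565 + 5P gives P* = 119, Q* = 30.
Supply starts at P = 113 (where Qs = 0).
PS = ½(119 − 113)(30) = 90.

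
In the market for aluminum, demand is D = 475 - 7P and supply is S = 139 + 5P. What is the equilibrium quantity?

Set D = S: 475 - 7P = 139 + 5P.
336 = 12P, so P* = 28.
Q* = 475 − 7(28) = 279.

Q* = 279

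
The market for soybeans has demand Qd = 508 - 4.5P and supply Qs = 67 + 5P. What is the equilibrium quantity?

Q* = 5683/19

Set Qd = Qs: 508 - 4.5P = 67 + 5P.
441 = 9.5P, so P* = 882/19.
Q* = 508 − 4.5(882/19) = 5683/19.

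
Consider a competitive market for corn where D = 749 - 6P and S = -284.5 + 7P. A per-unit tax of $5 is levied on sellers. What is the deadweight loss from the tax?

Pre-tax equilibrium: P* = 79.5, Q* = 272.
Tax on sellers shifts supply to S = -284.5 + 7(P − 5) = -319.5 + 7P.
749 - 6P = -319.5 + 7P gives buyer price Pb = 2137/26; sellers receive Ps = 2137/26 − 5 = 2007/26.
New quantity: Q = 749 − 6(2137/26) = 3326/13.
DWL = ½ × 5 × (272 − 3326/13) = 525/13.

Deadweight loss = 525/13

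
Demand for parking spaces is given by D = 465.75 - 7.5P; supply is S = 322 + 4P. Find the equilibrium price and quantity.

P* = 12.5, Q* = 372

Set D = S: 465.75 - 7.5P = 322 + 4P.
143.75 = 11.5P, so P* = 12.5.
Q* = 465.75 − 7.5(12.5) = 372.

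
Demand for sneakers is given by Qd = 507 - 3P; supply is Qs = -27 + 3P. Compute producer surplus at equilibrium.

Equilibrium: 507 - 3P = -27 + 3P gives P* = 89, Q* = 240.
Supply starts at P = 9 (where Qs = 0).
PS = ½(89 − 9)(240) = 9600.

Producer surplus = 9600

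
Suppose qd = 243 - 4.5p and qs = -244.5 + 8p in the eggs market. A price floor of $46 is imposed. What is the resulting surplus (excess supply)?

Equilibrium price would be p* = 39, so the floor at 46 binds.
At p = 46: qd = 36, qs = 123.5.
Surplus = 123.5 − 36 = 87.5.

Surplus = 87.5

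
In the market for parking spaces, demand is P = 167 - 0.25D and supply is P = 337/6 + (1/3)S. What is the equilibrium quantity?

Set the two price expressions equal: 167 - 0.25Q = 337/6 + (1/3)Q.
665/6 = (7/12)Q, so Q* = 190.
P* = 167 − (0.25)(190) = 119.5.

Q* = 190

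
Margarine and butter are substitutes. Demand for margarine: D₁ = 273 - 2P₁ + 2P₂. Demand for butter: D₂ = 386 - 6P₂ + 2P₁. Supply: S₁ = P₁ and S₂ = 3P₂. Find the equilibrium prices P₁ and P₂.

P₁ = 3229/23, P₂ = 1704/23

Market 1: 273 - 2P₁ + 2P₂ = P₁ → 3P₁ - 2P₂ = 273.
Market 2: 9P₂ - 2P₁ = 386.
Eliminating P₂: 9×(1) + 2×(2) gives 23P₁ = 3229, so P₁ = 3229/23.
Back-substitute into (2): P₂ = (386 + 2×3229/23) / 9 = 1704/23.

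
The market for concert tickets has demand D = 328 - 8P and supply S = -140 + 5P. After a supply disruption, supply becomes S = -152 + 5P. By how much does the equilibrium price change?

ΔP = 12/13

Original equilibrium: P* = 36, Q* = 40.
New equilibrium: 328 - 8P = -152 + 5P, so 480 = 13P and P' = 480/13; Q' = 328 − 8(480/13) = 424/13.
Change in price: 480/13 − 36 = 12/13.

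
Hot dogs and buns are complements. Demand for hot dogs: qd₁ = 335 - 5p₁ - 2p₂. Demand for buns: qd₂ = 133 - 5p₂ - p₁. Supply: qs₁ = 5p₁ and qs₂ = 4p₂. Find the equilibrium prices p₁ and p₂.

Market 1: 335 - 5p₁ - 2p₂ = 5p₁ → 10p₁ + 2p₂ = 335.
Market 2: 9p₂ + p₁ = 133.
Eliminating p₂: 9×(1) − 2×(2) gives 88p₁ = 2749, so p₁ = 2749/88.
Back-substitute into (2): p₂ = (133 − 1×2749/88) / 9 = 995/88.

p₁ = 2749/88, p₂ = 995/88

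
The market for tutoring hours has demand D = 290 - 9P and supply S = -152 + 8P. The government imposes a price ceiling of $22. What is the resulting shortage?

Shortage = 68

Equilibrium price would be P* = 26, so the ceiling at 22 binds.
At P = 22: D = 290 − 9(22) = 92, S = -152 + 8(22) = 24.
Shortage = 92 − 24 = 68.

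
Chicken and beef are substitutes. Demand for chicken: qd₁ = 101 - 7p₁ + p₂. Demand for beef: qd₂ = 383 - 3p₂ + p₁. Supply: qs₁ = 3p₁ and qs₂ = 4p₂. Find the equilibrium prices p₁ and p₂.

p₁ = 1090/69, p₂ = 3931/69

Market 1: 101 - 7p₁ + p₂ = 3p₁ → 10p₁ - p₂ = 101.
Market 2: 7p₂ - p₁ = 383.
Eliminating p₂: 7×(1) + 1×(2) gives 69p₁ = 1090, so p₁ = 1090/69.
Back-substitute into (2): p₂ = (383 + 1×1090/69) / 7 = 3931/69.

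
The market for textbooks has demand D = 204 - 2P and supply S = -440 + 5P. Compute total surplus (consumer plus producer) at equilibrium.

Total surplus = 140

Equilibrium: 204 - 2P = -440 + 5P gives P* = 92, Q* = 20.
Demand choke price: P = 102; supply starts at P = 88.
CS = ½(102 − 92)(20) = 100; PS = ½(92 − 88)(20) = 40.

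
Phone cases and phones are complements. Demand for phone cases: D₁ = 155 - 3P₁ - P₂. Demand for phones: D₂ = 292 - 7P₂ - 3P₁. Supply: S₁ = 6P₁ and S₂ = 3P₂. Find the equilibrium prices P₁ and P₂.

P₁ = 1258/87, P₂ = 721/29

Market 1: 155 - 3P₁ - P₂ = 6P₁ → 9P₁ + P₂ = 155.
Market 2: 10P₂ + 3P₁ = 292.
Eliminating P₂: 10×(1) − 1×(2) gives 87P₁ = 1258, so P₁ = 1258/87.
Back-substitute into (2): P₂ = (292 − 3×1258/87) / 10 = 721/29.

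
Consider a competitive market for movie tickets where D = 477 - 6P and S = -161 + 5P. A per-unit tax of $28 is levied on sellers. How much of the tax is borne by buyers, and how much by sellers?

Pre-tax equilibrium: P* = 58, Q* = 129.
Tax on sellers shifts supply to S = -161 + 5(P − 28) = -301 + 5P.
477 - 6P = -301 + 5P gives buyer price Pb = 778/11; sellers receive Ps = 778/11 − 28 = 470/11.
New quantity: Q = 477 − 6(778/11) = 579/11.
Buyer burden = 778/11 − 58 = 140/11; seller burden = 58 − 470/11 = 168/11.

Buyers bear 140/11, sellers bear 168/11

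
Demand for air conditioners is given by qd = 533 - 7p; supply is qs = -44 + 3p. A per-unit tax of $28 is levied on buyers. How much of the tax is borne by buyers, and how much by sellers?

Buyers bear $8.4, sellers bear $19.6

Pre-tax equilibrium: p* = 57.7, q* = 129.1.
Tax on buyers shifts demand to qd = 533 − 7(p + 28) = 337 - 7p.
337 - 7p = -44 + 3p gives seller price ps = 38.1; buyers pay pb = 38.1 + 28 = 66.1.
New quantity: q = 533 − 7(66.1) = 70.3.
Buyer burden = 66.1 − 57.7 = 8.4; seller burden = 57.7 − 38.1 = 19.6.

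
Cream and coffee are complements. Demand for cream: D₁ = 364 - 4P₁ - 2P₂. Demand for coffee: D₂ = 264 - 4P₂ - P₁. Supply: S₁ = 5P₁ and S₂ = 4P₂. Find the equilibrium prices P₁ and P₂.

Market 1: 364 - 4P₁ - 2P₂ = 5P₁ → 9P₁ + 2P₂ = 364.
Market 2: 8P₂ + P₁ = 264.
Eliminating P₂: 8×(1) − 2×(2) gives 70P₁ = 2384, so P₁ = 1192/35.
Back-substitute into (2): P₂ = (264 − 1×1192/35) / 8 = 1006/35.

P₁ = 1192/35, P₂ = 1006/35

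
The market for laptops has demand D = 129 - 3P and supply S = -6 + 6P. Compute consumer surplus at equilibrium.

Equilibrium: 129 - 3P = -6 + 6P gives P* = 15, Q* = 84.
Demand choke price (D = 0): P = 43.
CS = ½(43 − 15)(84) = 1176.

Consumer surplus = 1176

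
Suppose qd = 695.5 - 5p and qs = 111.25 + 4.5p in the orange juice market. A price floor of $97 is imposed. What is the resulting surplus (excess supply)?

Surplus = 337.25

Equilibrium price would be p* = 61.5, so the floor at 97 binds.
At p = 97: qd = 210.5, qs = 547.75.
Surplus = 547.75 − 210.5 = 337.25.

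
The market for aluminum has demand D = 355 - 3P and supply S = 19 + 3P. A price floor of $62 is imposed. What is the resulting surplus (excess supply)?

Equilibrium price would be P* = 56, so the floor at 62 binds.
At P = 62: D = 169, S = 205.
Surplus = 205 − 169 = 36.

Surplus = 36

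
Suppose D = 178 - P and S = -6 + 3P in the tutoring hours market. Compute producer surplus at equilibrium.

Producer surplus = 2904

Equilibrium: 178 - P = -6 + 3P gives P* = 46, Q* = 132.
Supply starts at P = 2 (where S = 0).
PS = ½(46 − 2)(132) = 2904.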